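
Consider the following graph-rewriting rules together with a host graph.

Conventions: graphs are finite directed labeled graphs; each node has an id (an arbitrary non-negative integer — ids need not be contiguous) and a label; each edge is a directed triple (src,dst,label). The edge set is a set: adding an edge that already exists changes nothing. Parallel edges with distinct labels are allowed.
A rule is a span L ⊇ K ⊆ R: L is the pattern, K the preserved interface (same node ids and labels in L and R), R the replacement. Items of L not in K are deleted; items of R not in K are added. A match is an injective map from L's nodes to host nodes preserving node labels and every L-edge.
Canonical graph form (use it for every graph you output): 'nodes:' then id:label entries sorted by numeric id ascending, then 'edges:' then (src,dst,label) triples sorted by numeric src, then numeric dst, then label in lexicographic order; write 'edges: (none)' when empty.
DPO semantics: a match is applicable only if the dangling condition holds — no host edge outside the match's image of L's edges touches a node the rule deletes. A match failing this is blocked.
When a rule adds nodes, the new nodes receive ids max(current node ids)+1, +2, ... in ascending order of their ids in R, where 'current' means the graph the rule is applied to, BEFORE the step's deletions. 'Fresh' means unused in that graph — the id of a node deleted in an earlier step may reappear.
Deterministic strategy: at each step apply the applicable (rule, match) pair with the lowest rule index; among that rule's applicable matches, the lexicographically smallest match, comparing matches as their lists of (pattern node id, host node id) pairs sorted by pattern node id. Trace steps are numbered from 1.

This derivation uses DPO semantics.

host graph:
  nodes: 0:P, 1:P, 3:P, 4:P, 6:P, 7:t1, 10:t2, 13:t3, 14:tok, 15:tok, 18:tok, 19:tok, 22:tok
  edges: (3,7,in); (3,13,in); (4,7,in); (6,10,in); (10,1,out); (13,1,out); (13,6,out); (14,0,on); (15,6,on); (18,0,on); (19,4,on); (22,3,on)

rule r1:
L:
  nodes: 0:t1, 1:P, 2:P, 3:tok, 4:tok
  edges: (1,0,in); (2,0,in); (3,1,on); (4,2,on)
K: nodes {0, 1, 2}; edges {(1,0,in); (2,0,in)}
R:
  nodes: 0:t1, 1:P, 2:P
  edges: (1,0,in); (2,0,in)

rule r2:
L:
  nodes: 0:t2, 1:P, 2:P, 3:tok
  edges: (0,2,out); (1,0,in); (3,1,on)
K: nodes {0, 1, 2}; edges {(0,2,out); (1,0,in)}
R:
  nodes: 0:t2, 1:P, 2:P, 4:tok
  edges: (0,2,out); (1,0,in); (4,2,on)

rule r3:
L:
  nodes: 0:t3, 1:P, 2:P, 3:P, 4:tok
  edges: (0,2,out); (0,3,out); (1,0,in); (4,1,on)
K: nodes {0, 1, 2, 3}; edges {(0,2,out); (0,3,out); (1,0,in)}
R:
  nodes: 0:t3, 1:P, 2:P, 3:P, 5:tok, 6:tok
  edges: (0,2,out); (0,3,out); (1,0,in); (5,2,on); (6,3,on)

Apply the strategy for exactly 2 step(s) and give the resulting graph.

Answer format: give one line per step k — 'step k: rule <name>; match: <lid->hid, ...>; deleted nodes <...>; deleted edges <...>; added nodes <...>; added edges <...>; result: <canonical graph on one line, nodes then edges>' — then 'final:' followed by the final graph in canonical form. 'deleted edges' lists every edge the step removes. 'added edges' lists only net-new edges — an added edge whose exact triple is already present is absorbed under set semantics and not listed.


step 1: rule r1; match: 0->7, 1->3, 2->4, 3->22, 4->19; deleted nodes 19, 22; deleted edges (19,4,on); (22,3,on); added nodes (none); added edges (none); result: nodes: 0:P, 1:P, 3:P, 4:P, 6:P, 7:t1, 10:t2, 13:t3, 14:tok, 15:tok, 18:tok edges: (3,7,in); (3,13,in); (4,7,in); (6,10,in); (10,1,out); (13,1,out); (13,6,out); (14,0,on); (15,6,on); (18,0,on)
step 2: rule r2; match: 0->10, 1->6, 2->1, 3->15; deleted nodes 15; deleted edges (15,6,on); added nodes 19; added edges (19,1,on); result: nodes: 0:P, 1:P, 3:P, 4:P, 6:P, 7:t1, 10:t2, 13:t3, 14:tok, 18:tok, 19:tok edges: (3,7,in); (3,13,in); (4,7,in); (6,10,in); (10,1,out); (13,1,out); (13,6,out); (14,0,on); (18,0,on); (19,1,on)
final:
nodes: 0:P, 1:P, 3:P, 4:P, 6:P, 7:t1, 10:t2, 13:t3, 14:tok, 18:tok, 19:tok
edges: (3,7,in); (3,13,in); (4,7,in); (6,10,in); (10,1,out); (13,1,out); (13,6,out); (14,0,on); (18,0,on); (19,1,on)


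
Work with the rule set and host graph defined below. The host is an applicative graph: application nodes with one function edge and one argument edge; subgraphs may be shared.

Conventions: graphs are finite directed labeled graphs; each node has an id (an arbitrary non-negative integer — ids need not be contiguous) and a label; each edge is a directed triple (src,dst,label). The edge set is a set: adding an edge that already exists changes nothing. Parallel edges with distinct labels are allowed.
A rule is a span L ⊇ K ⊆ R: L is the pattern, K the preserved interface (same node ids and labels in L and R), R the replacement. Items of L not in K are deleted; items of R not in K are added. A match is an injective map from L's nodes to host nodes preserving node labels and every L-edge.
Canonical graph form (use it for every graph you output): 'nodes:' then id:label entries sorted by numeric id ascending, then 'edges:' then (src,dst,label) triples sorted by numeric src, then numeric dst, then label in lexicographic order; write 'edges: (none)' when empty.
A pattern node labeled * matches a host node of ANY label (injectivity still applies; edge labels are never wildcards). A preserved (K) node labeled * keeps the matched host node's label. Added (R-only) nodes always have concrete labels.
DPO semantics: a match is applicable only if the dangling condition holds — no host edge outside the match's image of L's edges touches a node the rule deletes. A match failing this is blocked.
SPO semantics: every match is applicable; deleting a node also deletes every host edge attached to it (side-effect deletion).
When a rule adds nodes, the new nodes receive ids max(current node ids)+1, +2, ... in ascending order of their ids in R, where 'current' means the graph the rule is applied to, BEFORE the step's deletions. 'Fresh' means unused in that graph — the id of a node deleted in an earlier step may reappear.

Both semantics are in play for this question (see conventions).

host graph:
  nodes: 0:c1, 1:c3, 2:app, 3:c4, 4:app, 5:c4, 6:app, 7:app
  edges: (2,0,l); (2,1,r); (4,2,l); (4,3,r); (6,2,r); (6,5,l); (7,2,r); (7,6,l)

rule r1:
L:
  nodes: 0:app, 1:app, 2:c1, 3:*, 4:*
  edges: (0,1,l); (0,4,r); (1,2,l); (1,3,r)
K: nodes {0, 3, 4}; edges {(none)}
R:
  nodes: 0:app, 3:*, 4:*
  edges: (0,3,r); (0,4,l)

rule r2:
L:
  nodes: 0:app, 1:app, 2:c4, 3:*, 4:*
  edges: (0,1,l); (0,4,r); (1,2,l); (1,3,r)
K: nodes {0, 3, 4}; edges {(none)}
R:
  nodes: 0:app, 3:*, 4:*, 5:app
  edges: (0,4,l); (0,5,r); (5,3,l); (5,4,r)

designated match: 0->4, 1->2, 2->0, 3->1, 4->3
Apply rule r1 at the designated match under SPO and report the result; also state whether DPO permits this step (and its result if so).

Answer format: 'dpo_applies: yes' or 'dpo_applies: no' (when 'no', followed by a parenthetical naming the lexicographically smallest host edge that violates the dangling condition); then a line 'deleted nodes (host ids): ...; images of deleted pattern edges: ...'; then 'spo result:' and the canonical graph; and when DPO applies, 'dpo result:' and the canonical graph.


dpo_applies: no
(the rule deletes node 2, which keeps host edge (6,2,r) outside the match image — the dangling condition fails, DPO blocks; SPO proceeds and side-deletes such edges)
deleted nodes (host ids): 0, 2; images of deleted pattern edges: (2,0,l); (2,1,r); (4,2,l); (4,3,r)
spo result:
nodes: 1:c3, 3:c4, 4:app, 5:c4, 6:app, 7:app
edges: (4,1,r); (4,3,l); (6,5,l); (7,6,l)


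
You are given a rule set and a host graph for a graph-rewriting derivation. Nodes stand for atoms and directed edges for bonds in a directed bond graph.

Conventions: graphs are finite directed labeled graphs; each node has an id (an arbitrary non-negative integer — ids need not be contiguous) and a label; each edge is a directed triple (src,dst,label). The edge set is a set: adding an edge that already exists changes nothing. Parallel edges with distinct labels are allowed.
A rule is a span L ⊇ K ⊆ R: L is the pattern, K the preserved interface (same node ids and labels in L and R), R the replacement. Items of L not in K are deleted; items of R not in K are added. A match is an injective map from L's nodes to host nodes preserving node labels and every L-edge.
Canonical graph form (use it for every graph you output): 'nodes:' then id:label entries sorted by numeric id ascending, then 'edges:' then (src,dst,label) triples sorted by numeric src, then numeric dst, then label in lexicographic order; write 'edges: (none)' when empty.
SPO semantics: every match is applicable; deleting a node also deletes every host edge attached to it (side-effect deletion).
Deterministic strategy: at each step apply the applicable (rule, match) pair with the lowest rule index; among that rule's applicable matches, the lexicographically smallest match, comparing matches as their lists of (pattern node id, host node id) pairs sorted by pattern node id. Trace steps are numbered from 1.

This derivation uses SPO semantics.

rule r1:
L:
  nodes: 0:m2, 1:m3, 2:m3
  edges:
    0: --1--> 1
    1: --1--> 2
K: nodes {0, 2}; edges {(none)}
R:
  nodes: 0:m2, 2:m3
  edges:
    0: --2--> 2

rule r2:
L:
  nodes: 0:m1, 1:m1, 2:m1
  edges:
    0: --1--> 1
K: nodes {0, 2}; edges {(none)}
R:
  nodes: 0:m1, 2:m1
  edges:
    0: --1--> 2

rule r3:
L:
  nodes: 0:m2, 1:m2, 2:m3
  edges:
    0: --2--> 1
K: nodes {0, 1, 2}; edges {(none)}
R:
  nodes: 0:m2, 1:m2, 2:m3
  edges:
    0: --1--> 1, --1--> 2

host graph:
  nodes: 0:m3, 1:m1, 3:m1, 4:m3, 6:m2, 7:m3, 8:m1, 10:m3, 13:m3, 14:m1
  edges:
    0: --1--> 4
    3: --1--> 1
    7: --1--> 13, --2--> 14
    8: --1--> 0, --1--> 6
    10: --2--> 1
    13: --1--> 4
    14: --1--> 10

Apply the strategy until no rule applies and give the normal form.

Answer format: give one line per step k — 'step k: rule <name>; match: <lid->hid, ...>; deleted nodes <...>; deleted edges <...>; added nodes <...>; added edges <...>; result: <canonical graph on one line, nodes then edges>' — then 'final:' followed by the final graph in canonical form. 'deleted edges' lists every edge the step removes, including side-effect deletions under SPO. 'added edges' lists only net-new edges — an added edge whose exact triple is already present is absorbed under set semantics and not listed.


step 1: rule r2; match: 0->3, 1->1, 2->8; deleted nodes 1; deleted edges (3,1,1); (10,1,2); added nodes (none); added edges (3,8,1); result: nodes: 0:m3, 3:m1, 4:m3, 6:m2, 7:m3, 8:m1, 10:m3, 13:m3, 14:m1 edges: (0,4,1); (3,8,1); (7,13,1); (7,14,2); (8,0,1); (8,6,1); (13,4,1); (14,10,1)
step 2: rule r2; match: 0->3, 1->8, 2->14; deleted nodes 8; deleted edges (3,8,1); (8,0,1); (8,6,1); added nodes (none); added edges (3,14,1); result: nodes: 0:m3, 3:m1, 4:m3, 6:m2, 7:m3, 10:m3, 13:m3, 14:m1 edges: (0,4,1); (3,14,1); (7,13,1); (7,14,2); (13,4,1); (14,10,1)
final:
nodes: 0:m3, 3:m1, 4:m3, 6:m2, 7:m3, 10:m3, 13:m3, 14:m1
edges: (0,4,1); (3,14,1); (7,13,1); (7,14,2); (13,4,1); (14,10,1)


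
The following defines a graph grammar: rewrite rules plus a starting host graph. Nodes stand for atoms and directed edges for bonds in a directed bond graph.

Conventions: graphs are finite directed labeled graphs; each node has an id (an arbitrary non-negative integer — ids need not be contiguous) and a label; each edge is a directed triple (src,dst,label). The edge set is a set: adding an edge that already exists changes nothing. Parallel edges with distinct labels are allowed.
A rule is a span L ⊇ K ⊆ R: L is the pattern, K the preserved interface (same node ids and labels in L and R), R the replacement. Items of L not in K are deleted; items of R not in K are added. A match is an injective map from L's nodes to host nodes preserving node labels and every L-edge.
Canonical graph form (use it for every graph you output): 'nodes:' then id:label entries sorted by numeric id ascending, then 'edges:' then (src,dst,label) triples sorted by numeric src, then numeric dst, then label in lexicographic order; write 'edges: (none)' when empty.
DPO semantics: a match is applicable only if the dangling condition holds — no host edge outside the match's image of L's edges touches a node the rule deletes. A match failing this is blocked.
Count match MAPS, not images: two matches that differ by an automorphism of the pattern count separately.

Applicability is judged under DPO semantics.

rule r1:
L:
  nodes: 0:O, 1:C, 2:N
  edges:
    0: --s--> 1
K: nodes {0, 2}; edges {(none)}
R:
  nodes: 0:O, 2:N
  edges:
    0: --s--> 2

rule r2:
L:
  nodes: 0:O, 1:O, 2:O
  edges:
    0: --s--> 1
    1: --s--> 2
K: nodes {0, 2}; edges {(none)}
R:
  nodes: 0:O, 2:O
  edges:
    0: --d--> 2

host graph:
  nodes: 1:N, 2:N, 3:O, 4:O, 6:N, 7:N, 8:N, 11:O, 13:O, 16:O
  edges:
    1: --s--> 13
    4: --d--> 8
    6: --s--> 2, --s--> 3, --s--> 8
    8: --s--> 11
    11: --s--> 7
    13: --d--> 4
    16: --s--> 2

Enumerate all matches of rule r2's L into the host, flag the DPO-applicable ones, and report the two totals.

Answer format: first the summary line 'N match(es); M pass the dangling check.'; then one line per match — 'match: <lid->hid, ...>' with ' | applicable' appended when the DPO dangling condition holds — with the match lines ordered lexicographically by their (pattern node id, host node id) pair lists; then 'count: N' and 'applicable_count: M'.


0 match(es); 0 pass the dangling check.
count: 0
applicable_count: 0


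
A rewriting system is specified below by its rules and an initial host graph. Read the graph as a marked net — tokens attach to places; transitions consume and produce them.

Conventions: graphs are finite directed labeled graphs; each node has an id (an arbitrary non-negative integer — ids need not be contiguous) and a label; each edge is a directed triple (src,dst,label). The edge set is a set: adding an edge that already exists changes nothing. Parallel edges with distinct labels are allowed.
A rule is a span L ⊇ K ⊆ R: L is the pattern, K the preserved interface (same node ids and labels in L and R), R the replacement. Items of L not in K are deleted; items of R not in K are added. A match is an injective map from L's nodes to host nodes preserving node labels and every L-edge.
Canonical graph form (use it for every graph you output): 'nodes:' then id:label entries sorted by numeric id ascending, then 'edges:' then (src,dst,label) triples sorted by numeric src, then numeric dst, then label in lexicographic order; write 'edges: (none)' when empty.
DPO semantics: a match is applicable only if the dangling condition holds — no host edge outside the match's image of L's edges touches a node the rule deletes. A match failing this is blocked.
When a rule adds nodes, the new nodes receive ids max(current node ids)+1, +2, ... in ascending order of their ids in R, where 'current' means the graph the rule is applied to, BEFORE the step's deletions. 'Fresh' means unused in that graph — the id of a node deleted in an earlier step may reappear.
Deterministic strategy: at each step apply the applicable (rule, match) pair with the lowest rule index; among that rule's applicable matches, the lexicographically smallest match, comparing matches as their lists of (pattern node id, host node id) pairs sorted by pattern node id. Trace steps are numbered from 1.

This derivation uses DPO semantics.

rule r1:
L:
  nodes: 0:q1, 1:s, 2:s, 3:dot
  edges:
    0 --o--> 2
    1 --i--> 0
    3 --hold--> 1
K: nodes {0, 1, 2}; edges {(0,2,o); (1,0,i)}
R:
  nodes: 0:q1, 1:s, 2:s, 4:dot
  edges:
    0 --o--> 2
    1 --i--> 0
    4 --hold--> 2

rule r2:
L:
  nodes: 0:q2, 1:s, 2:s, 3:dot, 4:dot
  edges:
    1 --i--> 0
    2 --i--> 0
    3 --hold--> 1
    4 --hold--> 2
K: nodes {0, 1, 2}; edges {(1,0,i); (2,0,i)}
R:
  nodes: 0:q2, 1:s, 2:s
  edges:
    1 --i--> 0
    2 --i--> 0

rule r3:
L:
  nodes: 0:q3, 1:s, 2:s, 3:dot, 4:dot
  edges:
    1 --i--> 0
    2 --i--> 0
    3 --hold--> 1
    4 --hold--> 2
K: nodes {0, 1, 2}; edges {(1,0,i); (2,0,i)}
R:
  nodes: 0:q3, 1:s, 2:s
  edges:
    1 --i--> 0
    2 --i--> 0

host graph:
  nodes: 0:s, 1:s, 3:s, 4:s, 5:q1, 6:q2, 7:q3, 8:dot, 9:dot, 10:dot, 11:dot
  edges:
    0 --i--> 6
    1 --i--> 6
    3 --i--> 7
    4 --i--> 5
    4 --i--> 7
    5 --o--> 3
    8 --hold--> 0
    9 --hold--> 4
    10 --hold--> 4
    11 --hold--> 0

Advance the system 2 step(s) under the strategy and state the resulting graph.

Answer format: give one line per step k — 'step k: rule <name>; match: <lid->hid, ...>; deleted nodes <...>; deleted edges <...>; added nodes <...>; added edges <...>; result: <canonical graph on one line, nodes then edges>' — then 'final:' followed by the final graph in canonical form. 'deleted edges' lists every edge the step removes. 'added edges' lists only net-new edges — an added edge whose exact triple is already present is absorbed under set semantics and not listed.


step 1: rule r1; match: 0->5, 1->4, 2->3, 3->9; deleted nodes 9; deleted edges (9,4,hold); added nodes 12; added edges (12,3,hold); result: nodes: 0:s, 1:s, 3:s, 4:s, 5:q1, 6:q2, 7:q3, 8:dot, 10:dot, 11:dot, 12:dot edges: (0,6,i); (1,6,i); (3,7,i); (4,5,i); (4,7,i); (5,3,o); (8,0,hold); (10,4,hold); (11,0,hold); (12,3,hold)
step 2: rule r1; match: 0->5, 1->4, 2->3, 3->10; deleted nodes 10; deleted edges (10,4,hold); added nodes 13; added edges (13,3,hold); result: nodes: 0:s, 1:s, 3:s, 4:s, 5:q1, 6:q2, 7:q3, 8:dot, 11:dot, 12:dot, 13:dot edges: (0,6,i); (1,6,i); (3,7,i); (4,5,i); (4,7,i); (5,3,o); (8,0,hold); (11,0,hold); (12,3,hold); (13,3,hold)
final:
nodes: 0:s, 1:s, 3:s, 4:s, 5:q1, 6:q2, 7:q3, 8:dot, 11:dot, 12:dot, 13:dot
edges: (0,6,i); (1,6,i); (3,7,i); (4,5,i); (4,7,i); (5,3,o); (8,0,hold); (11,0,hold); (12,3,hold); (13,3,hold)


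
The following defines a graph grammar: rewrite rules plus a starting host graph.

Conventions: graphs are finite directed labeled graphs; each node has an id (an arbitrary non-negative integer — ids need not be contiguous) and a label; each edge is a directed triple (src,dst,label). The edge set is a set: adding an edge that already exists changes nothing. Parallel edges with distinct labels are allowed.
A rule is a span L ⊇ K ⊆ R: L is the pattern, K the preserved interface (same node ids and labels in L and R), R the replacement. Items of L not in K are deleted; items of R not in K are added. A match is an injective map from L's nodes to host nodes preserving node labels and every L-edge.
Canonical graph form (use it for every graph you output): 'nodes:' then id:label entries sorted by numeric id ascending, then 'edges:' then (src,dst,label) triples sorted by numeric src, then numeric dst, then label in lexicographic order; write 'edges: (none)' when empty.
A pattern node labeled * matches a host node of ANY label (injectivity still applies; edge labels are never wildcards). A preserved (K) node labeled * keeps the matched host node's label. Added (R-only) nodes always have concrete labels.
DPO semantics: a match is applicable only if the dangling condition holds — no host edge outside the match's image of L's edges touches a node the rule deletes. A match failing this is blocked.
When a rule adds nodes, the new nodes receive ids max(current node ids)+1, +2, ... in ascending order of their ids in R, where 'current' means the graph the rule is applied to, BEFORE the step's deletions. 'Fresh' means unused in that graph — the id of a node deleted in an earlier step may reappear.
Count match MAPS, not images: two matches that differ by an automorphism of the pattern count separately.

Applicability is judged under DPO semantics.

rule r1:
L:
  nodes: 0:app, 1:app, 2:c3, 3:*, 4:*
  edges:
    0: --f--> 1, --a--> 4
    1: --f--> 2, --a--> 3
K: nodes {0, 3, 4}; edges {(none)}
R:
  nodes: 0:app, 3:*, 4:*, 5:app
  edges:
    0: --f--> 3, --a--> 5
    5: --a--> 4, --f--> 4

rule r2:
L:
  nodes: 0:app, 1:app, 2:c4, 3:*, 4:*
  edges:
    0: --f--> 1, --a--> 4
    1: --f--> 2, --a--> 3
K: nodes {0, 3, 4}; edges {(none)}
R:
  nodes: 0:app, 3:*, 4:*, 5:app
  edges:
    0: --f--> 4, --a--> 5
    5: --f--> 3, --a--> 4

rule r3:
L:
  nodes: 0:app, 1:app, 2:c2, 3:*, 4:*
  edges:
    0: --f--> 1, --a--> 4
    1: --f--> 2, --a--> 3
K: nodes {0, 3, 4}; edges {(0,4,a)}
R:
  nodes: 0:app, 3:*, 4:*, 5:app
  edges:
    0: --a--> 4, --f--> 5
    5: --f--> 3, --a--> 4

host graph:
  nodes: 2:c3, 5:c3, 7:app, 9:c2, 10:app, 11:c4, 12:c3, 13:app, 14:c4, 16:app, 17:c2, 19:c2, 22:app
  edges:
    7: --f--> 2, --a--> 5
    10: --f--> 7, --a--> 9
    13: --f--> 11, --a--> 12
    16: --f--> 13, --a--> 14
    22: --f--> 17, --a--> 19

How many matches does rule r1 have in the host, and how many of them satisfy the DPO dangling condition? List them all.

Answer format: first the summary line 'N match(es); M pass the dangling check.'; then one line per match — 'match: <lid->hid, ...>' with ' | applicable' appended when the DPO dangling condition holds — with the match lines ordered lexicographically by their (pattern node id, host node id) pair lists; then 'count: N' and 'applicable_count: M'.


1 match(es); 1 pass the dangling check.
match: 0->10, 1->7, 2->2, 3->5, 4->9 | applicable
count: 1
applicable_count: 1


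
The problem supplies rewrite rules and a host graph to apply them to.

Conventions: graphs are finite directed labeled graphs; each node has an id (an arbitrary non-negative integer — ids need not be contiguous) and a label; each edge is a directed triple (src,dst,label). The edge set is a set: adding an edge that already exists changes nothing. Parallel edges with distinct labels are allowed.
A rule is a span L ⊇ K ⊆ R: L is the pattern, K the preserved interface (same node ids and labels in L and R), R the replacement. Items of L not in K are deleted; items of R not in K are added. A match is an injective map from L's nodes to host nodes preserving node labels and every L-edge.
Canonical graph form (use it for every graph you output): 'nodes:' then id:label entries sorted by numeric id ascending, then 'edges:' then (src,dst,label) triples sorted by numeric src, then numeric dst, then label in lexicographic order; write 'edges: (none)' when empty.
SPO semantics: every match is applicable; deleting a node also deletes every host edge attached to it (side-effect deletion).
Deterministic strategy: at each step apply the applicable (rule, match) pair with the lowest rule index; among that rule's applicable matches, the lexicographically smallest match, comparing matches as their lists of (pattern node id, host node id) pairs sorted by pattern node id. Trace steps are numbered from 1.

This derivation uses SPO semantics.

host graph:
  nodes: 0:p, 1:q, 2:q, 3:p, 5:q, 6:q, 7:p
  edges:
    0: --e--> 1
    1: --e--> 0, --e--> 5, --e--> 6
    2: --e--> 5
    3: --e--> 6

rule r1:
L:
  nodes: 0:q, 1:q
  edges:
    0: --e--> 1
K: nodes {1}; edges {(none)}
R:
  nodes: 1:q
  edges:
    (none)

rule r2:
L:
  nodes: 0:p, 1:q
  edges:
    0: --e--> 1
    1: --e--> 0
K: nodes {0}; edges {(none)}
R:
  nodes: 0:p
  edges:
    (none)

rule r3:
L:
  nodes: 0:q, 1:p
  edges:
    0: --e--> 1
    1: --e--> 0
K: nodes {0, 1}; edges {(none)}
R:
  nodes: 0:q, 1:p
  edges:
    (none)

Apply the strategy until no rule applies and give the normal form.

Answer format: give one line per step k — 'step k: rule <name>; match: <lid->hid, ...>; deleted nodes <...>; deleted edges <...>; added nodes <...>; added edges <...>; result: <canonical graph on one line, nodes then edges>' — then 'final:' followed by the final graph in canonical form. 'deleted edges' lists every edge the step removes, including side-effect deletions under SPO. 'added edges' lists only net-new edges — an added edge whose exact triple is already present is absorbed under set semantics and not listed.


step 1: rule r1; match: 0->1, 1->5; deleted nodes 1; deleted edges (0,1,e); (1,0,e); (1,5,e); (1,6,e); added nodes (none); added edges (none); result: nodes: 0:p, 2:q, 3:p, 5:q, 6:q, 7:p edges: (2,5,e); (3,6,e)
step 2: rule r1; match: 0->2, 1->5; deleted nodes 2; deleted edges (2,5,e); added nodes (none); added edges (none); result: nodes: 0:p, 3:p, 5:q, 6:q, 7:p edges: (3,6,e)
final:
nodes: 0:p, 3:p, 5:q, 6:q, 7:p
edges: (3,6,e)


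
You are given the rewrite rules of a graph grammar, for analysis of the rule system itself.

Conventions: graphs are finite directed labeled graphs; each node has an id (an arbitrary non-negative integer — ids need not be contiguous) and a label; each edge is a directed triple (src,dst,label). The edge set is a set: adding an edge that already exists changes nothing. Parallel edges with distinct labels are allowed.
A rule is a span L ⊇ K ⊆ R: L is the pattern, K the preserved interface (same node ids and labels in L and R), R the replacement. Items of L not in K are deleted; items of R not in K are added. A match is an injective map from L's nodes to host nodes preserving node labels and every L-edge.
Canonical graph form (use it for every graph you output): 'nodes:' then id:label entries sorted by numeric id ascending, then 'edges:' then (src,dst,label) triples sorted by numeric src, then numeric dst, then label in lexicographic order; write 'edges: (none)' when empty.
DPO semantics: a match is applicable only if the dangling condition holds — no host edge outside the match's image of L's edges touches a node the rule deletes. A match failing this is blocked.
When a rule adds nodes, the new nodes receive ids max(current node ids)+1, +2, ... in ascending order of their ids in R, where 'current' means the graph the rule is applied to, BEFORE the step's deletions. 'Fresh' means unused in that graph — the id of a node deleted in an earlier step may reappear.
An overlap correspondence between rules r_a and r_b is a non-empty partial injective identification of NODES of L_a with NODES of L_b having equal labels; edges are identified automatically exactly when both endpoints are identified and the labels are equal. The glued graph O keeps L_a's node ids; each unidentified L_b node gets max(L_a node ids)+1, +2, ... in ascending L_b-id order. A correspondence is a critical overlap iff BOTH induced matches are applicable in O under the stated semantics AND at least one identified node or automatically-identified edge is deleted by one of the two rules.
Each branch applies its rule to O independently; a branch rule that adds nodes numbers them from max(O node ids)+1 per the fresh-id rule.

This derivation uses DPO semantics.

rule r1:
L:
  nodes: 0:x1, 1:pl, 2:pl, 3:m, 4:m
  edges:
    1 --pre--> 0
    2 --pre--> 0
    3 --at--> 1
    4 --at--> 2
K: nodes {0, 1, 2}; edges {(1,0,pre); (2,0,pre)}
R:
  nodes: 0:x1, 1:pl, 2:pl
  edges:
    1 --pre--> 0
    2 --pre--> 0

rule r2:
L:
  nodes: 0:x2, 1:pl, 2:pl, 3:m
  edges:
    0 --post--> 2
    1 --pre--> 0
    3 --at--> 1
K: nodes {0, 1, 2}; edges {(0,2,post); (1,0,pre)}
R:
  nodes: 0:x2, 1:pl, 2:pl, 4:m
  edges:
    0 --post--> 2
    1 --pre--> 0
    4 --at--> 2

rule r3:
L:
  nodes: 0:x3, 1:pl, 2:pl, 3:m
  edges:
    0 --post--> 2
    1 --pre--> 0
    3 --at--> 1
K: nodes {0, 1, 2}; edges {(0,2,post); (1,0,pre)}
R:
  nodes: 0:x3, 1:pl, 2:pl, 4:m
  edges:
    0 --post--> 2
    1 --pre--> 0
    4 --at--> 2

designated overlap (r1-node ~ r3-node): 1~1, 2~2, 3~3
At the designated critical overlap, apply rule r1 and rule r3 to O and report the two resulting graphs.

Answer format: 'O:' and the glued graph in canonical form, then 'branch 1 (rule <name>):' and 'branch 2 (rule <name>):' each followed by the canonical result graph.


O:
nodes: 0:x1, 1:pl, 2:pl, 3:m, 4:m, 5:x3
edges: (1,0,pre); (1,5,pre); (2,0,pre); (3,1,at); (4,2,at); (5,2,post)
branch 1 (rule r1):
nodes: 0:x1, 1:pl, 2:pl, 5:x3
edges: (1,0,pre); (1,5,pre); (2,0,pre); (5,2,post)
branch 2 (rule r3):
nodes: 0:x1, 1:pl, 2:pl, 4:m, 5:x3, 6:m
edges: (1,0,pre); (1,5,pre); (2,0,pre); (4,2,at); (5,2,post); (6,2,at)


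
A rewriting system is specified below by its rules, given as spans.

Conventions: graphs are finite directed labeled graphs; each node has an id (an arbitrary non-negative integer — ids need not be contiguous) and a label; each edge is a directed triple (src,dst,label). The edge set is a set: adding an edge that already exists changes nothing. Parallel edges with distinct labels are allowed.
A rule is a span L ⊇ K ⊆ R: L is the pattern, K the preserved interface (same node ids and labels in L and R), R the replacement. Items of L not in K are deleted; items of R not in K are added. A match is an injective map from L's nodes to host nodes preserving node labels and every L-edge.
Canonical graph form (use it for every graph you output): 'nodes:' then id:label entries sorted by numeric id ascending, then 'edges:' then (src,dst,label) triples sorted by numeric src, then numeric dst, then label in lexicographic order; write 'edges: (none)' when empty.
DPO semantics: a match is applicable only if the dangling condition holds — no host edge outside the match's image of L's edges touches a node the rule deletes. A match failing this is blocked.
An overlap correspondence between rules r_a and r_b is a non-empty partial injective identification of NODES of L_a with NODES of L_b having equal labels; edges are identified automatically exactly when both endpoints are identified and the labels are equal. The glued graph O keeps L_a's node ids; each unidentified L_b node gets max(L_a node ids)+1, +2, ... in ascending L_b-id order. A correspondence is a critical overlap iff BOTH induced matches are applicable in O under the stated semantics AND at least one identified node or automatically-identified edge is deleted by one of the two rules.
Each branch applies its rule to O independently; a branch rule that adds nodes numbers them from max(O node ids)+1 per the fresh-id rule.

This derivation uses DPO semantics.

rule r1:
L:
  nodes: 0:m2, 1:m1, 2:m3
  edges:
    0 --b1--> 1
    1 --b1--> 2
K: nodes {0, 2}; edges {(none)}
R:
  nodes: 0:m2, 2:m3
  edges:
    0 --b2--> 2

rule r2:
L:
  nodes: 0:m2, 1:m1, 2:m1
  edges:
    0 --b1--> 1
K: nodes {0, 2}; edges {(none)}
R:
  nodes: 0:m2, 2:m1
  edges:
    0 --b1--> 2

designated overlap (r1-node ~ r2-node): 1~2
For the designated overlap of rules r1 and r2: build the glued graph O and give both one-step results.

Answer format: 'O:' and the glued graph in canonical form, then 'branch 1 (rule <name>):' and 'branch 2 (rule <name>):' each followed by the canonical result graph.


O:
nodes: 0:m2, 1:m1, 2:m3, 3:m2, 4:m1
edges: (0,1,b1); (1,2,b1); (3,4,b1)
branch 1 (rule r1):
nodes: 0:m2, 2:m3, 3:m2, 4:m1
edges: (0,2,b2); (3,4,b1)
branch 2 (rule r2):
nodes: 0:m2, 1:m1, 2:m3, 3:m2
edges: (0,1,b1); (1,2,b1); (3,1,b1)


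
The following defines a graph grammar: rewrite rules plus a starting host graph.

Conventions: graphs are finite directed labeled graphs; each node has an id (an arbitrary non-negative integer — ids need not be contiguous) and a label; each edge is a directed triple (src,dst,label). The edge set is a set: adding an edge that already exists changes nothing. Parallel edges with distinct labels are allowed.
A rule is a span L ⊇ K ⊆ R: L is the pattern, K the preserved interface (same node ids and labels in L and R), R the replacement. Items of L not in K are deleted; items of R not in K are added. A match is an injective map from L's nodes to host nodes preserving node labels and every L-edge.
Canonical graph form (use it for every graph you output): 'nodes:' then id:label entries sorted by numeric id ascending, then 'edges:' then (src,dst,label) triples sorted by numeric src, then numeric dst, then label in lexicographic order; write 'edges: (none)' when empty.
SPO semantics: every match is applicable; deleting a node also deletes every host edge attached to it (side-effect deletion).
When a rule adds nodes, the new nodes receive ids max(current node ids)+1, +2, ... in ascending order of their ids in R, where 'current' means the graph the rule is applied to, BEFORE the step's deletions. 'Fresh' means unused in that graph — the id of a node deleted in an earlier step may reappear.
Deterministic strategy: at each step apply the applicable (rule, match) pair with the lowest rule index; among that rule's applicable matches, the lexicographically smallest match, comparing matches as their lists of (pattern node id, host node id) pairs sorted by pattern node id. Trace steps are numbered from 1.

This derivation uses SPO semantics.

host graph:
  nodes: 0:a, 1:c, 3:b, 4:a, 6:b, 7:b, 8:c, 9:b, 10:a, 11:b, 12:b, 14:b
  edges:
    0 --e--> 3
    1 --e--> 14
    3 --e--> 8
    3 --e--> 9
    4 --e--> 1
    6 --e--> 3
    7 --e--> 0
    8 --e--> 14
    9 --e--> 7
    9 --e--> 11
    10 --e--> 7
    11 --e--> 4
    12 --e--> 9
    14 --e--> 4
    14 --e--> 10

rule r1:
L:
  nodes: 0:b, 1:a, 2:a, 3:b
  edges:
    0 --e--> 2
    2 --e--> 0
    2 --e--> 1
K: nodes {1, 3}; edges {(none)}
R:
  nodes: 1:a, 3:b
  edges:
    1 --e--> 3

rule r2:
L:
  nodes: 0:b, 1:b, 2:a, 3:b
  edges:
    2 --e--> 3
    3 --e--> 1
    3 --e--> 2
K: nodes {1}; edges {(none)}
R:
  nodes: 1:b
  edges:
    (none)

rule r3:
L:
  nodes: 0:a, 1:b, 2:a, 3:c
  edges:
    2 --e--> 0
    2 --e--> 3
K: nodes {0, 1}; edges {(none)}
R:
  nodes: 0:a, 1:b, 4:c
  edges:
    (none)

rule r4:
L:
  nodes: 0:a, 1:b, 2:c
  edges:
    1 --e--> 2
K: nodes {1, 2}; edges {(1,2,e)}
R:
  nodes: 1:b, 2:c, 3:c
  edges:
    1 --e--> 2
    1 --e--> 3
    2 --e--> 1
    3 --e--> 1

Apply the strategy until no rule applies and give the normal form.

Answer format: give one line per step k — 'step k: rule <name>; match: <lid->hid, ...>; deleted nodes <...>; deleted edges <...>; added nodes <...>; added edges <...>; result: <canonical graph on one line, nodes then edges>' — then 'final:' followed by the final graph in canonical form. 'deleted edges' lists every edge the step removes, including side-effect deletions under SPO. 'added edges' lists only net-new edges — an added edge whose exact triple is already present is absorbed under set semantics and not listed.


step 1: rule r4; match: 0->0, 1->3, 2->8; deleted nodes 0; deleted edges (0,3,e); (7,0,e); added nodes 15; added edges (3,15,e); (8,3,e); (15,3,e); result: nodes: 1:c, 3:b, 4:a, 6:b, 7:b, 8:c, 9:b, 10:a, 11:b, 12:b, 14:b, 15:c edges: (1,14,e); (3,8,e); (3,9,e); (3,15,e); (4,1,e); (6,3,e); (8,3,e); (8,14,e); (9,7,e); (9,11,e); (10,7,e); (11,4,e); (12,9,e); (14,4,e); (14,10,e); (15,3,e)
step 2: rule r4; match: 0->4, 1->3, 2->8; deleted nodes 4; deleted edges (4,1,e); (11,4,e); (14,4,e); added nodes 16; added edges (3,16,e); (16,3,e); result: nodes: 1:c, 3:b, 6:b, 7:b, 8:c, 9:b, 10:a, 11:b, 12:b, 14:b, 15:c, 16:c edges: (1,14,e); (3,8,e); (3,9,e); (3,15,e); (3,16,e); (6,3,e); (8,3,e); (8,14,e); (9,7,e); (9,11,e); (10,7,e); (12,9,e); (14,10,e); (15,3,e); (16,3,e)
step 3: rule r4; match: 0->10, 1->3, 2->8; deleted nodes 10; deleted edges (10,7,e); (14,10,e); added nodes 17; added edges (3,17,e); (17,3,e); result: nodes: 1:c, 3:b, 6:b, 7:b, 8:c, 9:b, 11:b, 12:b, 14:b, 15:c, 16:c, 17:c edges: (1,14,e); (3,8,e); (3,9,e); (3,15,e); (3,16,e); (3,17,e); (6,3,e); (8,3,e); (8,14,e); (9,7,e); (9,11,e); (12,9,e); (15,3,e); (16,3,e); (17,3,e)
final:
nodes: 1:c, 3:b, 6:b, 7:b, 8:c, 9:b, 11:b, 12:b, 14:b, 15:c, 16:c, 17:c
edges: (1,14,e); (3,8,e); (3,9,e); (3,15,e); (3,16,e); (3,17,e); (6,3,e); (8,3,e); (8,14,e); (9,7,e); (9,11,e); (12,9,e); (15,3,e); (16,3,e); (17,3,e)


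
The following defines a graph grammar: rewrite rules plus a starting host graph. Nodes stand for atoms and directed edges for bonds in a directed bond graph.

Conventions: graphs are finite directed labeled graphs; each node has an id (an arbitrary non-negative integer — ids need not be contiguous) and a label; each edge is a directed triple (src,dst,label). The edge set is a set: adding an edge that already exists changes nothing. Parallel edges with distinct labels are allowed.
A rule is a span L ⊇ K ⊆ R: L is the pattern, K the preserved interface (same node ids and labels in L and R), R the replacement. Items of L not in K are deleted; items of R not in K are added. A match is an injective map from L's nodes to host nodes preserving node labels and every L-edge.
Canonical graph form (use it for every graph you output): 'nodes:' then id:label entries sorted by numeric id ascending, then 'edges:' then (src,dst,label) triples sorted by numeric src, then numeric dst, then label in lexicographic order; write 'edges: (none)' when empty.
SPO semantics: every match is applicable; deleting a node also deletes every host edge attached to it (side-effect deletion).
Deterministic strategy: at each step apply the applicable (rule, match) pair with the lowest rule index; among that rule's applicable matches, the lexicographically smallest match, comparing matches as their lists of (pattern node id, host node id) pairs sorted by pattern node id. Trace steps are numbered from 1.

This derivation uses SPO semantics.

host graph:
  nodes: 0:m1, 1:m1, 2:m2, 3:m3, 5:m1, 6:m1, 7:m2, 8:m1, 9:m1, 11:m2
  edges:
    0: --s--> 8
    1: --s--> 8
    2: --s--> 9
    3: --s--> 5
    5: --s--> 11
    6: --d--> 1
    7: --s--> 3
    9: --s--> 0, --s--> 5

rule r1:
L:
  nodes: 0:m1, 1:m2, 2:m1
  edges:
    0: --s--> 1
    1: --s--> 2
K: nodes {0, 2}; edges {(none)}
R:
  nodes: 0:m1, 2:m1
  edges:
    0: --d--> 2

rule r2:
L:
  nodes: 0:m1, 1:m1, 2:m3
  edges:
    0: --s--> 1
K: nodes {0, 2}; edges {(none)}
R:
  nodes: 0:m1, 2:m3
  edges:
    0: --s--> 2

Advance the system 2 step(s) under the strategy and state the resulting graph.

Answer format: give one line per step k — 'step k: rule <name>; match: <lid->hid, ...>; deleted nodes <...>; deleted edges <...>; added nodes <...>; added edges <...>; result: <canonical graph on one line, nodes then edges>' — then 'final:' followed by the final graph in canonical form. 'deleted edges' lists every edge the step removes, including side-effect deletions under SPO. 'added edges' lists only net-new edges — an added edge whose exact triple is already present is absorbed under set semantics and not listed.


step 1: rule r2; match: 0->0, 1->8, 2->3; deleted nodes 8; deleted edges (0,8,s); (1,8,s); added nodes (none); added edges (0,3,s); result: nodes: 0:m1, 1:m1, 2:m2, 3:m3, 5:m1, 6:m1, 7:m2, 9:m1, 11:m2 edges: (0,3,s); (2,9,s); (3,5,s); (5,11,s); (6,1,d); (7,3,s); (9,0,s); (9,5,s)
step 2: rule r2; match: 0->9, 1->0, 2->3; deleted nodes 0; deleted edges (0,3,s); (9,0,s); added nodes (none); added edges (9,3,s); result: nodes: 1:m1, 2:m2, 3:m3, 5:m1, 6:m1, 7:m2, 9:m1, 11:m2 edges: (2,9,s); (3,5,s); (5,11,s); (6,1,d); (7,3,s); (9,3,s); (9,5,s)
final:
nodes: 1:m1, 2:m2, 3:m3, 5:m1, 6:m1, 7:m2, 9:m1, 11:m2
edges: (2,9,s); (3,5,s); (5,11,s); (6,1,d); (7,3,s); (9,3,s); (9,5,s)


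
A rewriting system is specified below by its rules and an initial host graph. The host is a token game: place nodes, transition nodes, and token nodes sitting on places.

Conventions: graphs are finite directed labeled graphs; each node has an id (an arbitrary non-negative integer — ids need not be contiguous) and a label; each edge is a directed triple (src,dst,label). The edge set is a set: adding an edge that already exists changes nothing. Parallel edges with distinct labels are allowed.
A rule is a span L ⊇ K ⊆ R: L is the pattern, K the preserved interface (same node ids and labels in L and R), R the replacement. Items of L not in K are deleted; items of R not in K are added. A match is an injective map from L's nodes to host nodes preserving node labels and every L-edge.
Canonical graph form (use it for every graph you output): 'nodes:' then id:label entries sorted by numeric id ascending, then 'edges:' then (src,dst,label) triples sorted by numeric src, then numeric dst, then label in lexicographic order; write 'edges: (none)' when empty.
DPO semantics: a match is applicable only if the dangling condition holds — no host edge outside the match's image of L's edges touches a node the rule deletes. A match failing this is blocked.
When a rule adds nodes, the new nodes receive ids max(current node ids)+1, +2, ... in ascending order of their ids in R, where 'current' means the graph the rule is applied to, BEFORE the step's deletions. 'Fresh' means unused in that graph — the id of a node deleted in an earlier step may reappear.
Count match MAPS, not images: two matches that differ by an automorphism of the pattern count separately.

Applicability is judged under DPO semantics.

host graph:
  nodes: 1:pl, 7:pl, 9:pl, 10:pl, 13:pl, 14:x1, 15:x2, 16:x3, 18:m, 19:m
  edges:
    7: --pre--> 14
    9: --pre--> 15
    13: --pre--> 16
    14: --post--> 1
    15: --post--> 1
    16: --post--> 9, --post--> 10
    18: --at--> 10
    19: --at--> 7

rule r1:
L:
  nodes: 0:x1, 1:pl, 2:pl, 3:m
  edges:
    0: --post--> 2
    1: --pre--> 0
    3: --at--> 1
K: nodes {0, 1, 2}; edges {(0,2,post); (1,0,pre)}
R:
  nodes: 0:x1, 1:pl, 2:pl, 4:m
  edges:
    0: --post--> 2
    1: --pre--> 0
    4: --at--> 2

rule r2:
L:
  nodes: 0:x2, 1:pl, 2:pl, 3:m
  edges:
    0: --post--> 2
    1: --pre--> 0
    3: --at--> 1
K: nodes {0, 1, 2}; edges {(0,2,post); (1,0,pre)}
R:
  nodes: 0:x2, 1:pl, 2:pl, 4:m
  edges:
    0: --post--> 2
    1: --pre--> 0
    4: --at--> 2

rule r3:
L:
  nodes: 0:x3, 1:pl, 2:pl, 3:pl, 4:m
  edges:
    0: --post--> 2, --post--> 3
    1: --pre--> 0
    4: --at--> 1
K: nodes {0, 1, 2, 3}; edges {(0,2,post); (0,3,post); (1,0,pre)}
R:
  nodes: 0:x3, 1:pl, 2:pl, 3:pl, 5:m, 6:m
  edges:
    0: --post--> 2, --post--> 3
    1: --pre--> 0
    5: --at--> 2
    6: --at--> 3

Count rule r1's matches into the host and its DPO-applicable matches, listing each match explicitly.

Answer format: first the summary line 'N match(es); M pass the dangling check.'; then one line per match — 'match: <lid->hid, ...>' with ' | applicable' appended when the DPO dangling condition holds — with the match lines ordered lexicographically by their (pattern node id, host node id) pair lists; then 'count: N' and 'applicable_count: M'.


1 match(es); 1 pass the dangling check.
match: 0->14, 1->7, 2->1, 3->19 | applicable
count: 1
applicable_count: 1
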